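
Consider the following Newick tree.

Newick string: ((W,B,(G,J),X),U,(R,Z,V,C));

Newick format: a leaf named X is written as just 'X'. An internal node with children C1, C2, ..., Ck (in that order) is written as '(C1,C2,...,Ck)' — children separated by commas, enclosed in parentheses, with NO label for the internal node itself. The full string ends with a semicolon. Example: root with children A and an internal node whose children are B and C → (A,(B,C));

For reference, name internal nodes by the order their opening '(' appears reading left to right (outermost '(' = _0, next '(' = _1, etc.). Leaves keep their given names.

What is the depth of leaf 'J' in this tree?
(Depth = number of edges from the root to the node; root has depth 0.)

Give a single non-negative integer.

Answer: 3

Derivation:
Newick: ((W,B,(G,J),X),U,(R,Z,V,C));
Naming internals by '(' encounter order: outermost '(' = _0, next = _1, ...
Query node: J
Path from root: _0 -> _1 -> _2 -> J
Depth of J: 3 (number of edges from root)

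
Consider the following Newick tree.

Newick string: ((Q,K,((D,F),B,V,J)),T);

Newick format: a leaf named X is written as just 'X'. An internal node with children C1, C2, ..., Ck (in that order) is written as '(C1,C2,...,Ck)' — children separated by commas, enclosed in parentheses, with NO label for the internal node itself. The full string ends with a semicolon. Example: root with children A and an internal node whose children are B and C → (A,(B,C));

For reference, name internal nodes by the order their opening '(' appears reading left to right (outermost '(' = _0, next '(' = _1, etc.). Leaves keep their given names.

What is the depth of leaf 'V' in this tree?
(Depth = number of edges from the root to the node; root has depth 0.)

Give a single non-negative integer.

Answer: 3

Derivation:
Newick: ((Q,K,((D,F),B,V,J)),T);
Naming internals by '(' encounter order: outermost '(' = _0, next = _1, ...
Query node: V
Path from root: _0 -> _1 -> _2 -> V
Depth of V: 3 (number of edges from root)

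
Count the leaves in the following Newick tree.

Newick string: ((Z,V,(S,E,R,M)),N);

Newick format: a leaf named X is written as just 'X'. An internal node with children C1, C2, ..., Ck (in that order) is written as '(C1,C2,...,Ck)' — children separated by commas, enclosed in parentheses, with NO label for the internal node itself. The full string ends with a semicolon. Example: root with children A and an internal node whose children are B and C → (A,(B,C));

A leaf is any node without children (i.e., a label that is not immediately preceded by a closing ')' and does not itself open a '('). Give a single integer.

Newick: ((Z,V,(S,E,R,M)),N);
Scan left-to-right; a leaf is any maximal label run not followed by '(':
  pos 2: leaf 'Z' → count = 1
  pos 4: leaf 'V' → count = 2
  pos 7: leaf 'S' → count = 3
  pos 9: leaf 'E' → count = 4
  pos 11: leaf 'R' → count = 5
  pos 13: leaf 'M' → count = 6
  pos 17: leaf 'N' → count = 7
Total leaves: 7

Answer: 7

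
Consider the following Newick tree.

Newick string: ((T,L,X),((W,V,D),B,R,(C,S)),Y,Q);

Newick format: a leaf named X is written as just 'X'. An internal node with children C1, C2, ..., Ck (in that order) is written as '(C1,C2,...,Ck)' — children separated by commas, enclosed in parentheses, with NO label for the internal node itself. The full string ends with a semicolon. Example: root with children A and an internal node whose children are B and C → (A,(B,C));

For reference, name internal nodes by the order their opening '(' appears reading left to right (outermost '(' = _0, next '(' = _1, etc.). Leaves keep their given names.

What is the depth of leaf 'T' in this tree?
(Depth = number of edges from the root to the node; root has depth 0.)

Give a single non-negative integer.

Answer: 2

Derivation:
Newick: ((T,L,X),((W,V,D),B,R,(C,S)),Y,Q);
Naming internals by '(' encounter order: outermost '(' = _0, next = _1, ...
Query node: T
Path from root: _0 -> _1 -> T
Depth of T: 2 (number of edges from root)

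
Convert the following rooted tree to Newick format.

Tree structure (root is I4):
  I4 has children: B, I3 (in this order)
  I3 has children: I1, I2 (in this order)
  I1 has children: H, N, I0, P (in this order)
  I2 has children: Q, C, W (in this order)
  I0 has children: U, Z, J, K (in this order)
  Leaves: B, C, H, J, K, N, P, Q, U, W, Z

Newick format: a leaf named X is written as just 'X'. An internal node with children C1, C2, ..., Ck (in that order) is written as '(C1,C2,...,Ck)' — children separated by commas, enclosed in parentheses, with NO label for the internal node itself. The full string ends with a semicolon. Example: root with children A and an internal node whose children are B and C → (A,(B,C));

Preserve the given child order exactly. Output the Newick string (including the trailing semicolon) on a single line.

Answer: (B,((H,N,(U,Z,J,K),P),(Q,C,W)));

Derivation:
internal I4 with children ['B', 'I3']
  leaf 'B' → 'B'
  internal I3 with children ['I1', 'I2']
    internal I1 with children ['H', 'N', 'I0', 'P']
      leaf 'H' → 'H'
      leaf 'N' → 'N'
      internal I0 with children ['U', 'Z', 'J', 'K']
        leaf 'U' → 'U'
        leaf 'Z' → 'Z'
        leaf 'J' → 'J'
        leaf 'K' → 'K'
      → '(U,Z,J,K)'
      leaf 'P' → 'P'
    → '(H,N,(U,Z,J,K),P)'
    internal I2 with children ['Q', 'C', 'W']
      leaf 'Q' → 'Q'
      leaf 'C' → 'C'
      leaf 'W' → 'W'
    → '(Q,C,W)'
  → '((H,N,(U,Z,J,K),P),(Q,C,W))'
→ '(B,((H,N,(U,Z,J,K),P),(Q,C,W)))'
Final: (B,((H,N,(U,Z,J,K),P),(Q,C,W)));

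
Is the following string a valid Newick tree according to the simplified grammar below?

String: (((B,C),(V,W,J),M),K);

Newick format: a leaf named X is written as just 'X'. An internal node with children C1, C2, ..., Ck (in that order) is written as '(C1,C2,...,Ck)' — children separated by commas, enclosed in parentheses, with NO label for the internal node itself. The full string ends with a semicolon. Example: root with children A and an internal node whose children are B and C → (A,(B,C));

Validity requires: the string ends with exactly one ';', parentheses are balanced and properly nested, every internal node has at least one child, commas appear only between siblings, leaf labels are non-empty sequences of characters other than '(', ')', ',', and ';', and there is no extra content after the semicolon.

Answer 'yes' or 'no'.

Input: (((B,C),(V,W,J),M),K);
Paren balance: 4 '(' vs 4 ')' OK
Ends with single ';': True
Full parse: OK
Valid: True

Answer: yes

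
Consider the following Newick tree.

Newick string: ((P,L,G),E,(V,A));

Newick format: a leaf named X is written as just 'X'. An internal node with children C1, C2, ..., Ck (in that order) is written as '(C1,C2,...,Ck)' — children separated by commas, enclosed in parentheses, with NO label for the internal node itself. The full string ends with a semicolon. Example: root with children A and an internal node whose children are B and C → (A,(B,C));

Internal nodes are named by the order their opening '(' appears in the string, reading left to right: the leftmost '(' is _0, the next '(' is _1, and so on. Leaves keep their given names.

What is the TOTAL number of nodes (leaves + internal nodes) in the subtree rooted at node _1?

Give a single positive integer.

Answer: 4

Derivation:
Newick: ((P,L,G),E,(V,A));
Locate _1: it is the '(' at position 1 (the 2nd '(' reading left to right).
Query: subtree rooted at _1
_1: subtree_size = 1 + 3
  P: subtree_size = 1 + 0
  L: subtree_size = 1 + 0
  G: subtree_size = 1 + 0
Total subtree size of _1: 4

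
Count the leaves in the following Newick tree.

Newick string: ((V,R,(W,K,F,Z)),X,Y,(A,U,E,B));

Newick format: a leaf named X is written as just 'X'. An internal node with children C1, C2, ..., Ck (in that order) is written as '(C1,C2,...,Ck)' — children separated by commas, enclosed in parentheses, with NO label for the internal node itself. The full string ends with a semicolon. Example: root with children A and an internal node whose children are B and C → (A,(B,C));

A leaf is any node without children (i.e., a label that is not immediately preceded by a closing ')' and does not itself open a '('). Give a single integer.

Newick: ((V,R,(W,K,F,Z)),X,Y,(A,U,E,B));
Scan left-to-right; a leaf is any maximal label run not followed by '(':
  pos 2: leaf 'V' → count = 1
  pos 4: leaf 'R' → count = 2
  pos 7: leaf 'W' → count = 3
  pos 9: leaf 'K' → count = 4
  pos 11: leaf 'F' → count = 5
  pos 13: leaf 'Z' → count = 6
  pos 17: leaf 'X' → count = 7
  pos 19: leaf 'Y' → count = 8
  pos 22: leaf 'A' → count = 9
  pos 24: leaf 'U' → count = 10
  pos 26: leaf 'E' → count = 11
  pos 28: leaf 'B' → count = 12
Total leaves: 12

Answer: 12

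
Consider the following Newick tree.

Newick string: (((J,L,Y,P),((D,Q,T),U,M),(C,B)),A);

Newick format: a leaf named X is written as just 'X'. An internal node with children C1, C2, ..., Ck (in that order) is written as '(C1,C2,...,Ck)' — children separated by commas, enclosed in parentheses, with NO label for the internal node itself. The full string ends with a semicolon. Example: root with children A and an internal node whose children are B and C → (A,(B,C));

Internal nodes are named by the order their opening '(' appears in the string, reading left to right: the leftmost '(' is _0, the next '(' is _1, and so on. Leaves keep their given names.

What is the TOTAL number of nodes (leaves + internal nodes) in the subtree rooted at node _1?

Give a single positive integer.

Answer: 16

Derivation:
Newick: (((J,L,Y,P),((D,Q,T),U,M),(C,B)),A);
Locate _1: it is the '(' at position 1 (the 2nd '(' reading left to right).
Query: subtree rooted at _1
_1: subtree_size = 1 + 15
  _2: subtree_size = 1 + 4
    J: subtree_size = 1 + 0
    L: subtree_size = 1 + 0
    Y: subtree_size = 1 + 0
    P: subtree_size = 1 + 0
  _3: subtree_size = 1 + 6
    _4: subtree_size = 1 + 3
      D: subtree_size = 1 + 0
      Q: subtree_size = 1 + 0
      T: subtree_size = 1 + 0
    U: subtree_size = 1 + 0
    M: subtree_size = 1 + 0
  _5: subtree_size = 1 + 2
    C: subtree_size = 1 + 0
    B: subtree_size = 1 + 0
Total subtree size of _1: 16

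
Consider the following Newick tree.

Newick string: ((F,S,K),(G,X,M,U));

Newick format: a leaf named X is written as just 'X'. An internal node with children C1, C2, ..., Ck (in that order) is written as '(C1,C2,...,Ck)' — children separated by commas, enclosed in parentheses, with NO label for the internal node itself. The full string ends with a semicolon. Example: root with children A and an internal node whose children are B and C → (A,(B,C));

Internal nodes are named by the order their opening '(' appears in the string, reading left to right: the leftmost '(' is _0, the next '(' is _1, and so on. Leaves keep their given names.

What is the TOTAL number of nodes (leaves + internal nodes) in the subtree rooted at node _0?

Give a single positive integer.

Newick: ((F,S,K),(G,X,M,U));
Locate _0: it is the '(' at position 0 (the 1st '(' reading left to right).
Query: subtree rooted at _0
_0: subtree_size = 1 + 9
  _1: subtree_size = 1 + 3
    F: subtree_size = 1 + 0
    S: subtree_size = 1 + 0
    K: subtree_size = 1 + 0
  _2: subtree_size = 1 + 4
    G: subtree_size = 1 + 0
    X: subtree_size = 1 + 0
    M: subtree_size = 1 + 0
    U: subtree_size = 1 + 0
Total subtree size of _0: 10

Answer: 10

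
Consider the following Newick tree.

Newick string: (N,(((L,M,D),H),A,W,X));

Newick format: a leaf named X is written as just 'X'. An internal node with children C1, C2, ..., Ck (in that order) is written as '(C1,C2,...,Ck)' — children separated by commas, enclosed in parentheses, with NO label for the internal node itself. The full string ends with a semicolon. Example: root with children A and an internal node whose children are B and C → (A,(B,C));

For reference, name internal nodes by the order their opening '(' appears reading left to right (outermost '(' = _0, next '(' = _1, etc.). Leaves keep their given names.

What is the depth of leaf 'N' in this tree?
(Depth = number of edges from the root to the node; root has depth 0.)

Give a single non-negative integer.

Newick: (N,(((L,M,D),H),A,W,X));
Naming internals by '(' encounter order: outermost '(' = _0, next = _1, ...
Query node: N
Path from root: _0 -> N
Depth of N: 1 (number of edges from root)

Answer: 1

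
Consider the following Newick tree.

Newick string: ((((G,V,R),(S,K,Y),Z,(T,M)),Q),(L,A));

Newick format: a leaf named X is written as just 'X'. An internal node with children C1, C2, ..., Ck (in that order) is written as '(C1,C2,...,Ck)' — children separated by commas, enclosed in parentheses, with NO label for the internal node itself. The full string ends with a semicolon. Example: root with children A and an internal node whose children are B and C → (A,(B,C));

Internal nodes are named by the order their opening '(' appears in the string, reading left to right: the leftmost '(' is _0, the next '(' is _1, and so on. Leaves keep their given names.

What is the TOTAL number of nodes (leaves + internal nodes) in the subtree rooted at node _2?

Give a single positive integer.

Newick: ((((G,V,R),(S,K,Y),Z,(T,M)),Q),(L,A));
Locate _2: it is the '(' at position 2 (the 3rd '(' reading left to right).
Query: subtree rooted at _2
_2: subtree_size = 1 + 12
  _3: subtree_size = 1 + 3
    G: subtree_size = 1 + 0
    V: subtree_size = 1 + 0
    R: subtree_size = 1 + 0
  _4: subtree_size = 1 + 3
    S: subtree_size = 1 + 0
    K: subtree_size = 1 + 0
    Y: subtree_size = 1 + 0
  Z: subtree_size = 1 + 0
  _5: subtree_size = 1 + 2
    T: subtree_size = 1 + 0
    M: subtree_size = 1 + 0
Total subtree size of _2: 13

Answer: 13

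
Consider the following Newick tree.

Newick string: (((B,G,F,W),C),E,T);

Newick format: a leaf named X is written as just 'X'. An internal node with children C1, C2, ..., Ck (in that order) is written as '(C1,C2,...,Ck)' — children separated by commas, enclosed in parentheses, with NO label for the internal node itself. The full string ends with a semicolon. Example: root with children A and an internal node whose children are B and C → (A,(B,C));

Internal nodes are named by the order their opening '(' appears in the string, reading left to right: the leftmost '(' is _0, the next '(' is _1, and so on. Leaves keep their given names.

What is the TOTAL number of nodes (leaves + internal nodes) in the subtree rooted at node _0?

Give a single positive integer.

Answer: 10

Derivation:
Newick: (((B,G,F,W),C),E,T);
Locate _0: it is the '(' at position 0 (the 1st '(' reading left to right).
Query: subtree rooted at _0
_0: subtree_size = 1 + 9
  _1: subtree_size = 1 + 6
    _2: subtree_size = 1 + 4
      B: subtree_size = 1 + 0
      G: subtree_size = 1 + 0
      F: subtree_size = 1 + 0
      W: subtree_size = 1 + 0
    C: subtree_size = 1 + 0
  E: subtree_size = 1 + 0
  T: subtree_size = 1 + 0
Total subtree size of _0: 10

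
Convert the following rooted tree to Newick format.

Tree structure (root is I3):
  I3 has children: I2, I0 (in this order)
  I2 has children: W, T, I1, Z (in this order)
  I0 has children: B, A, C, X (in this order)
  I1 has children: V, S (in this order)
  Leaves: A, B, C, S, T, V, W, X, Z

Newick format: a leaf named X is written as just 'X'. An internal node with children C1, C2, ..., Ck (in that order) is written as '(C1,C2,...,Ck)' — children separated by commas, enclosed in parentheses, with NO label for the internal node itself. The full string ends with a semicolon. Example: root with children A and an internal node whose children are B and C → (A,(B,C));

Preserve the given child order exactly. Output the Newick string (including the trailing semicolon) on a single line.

internal I3 with children ['I2', 'I0']
  internal I2 with children ['W', 'T', 'I1', 'Z']
    leaf 'W' → 'W'
    leaf 'T' → 'T'
    internal I1 with children ['V', 'S']
      leaf 'V' → 'V'
      leaf 'S' → 'S'
    → '(V,S)'
    leaf 'Z' → 'Z'
  → '(W,T,(V,S),Z)'
  internal I0 with children ['B', 'A', 'C', 'X']
    leaf 'B' → 'B'
    leaf 'A' → 'A'
    leaf 'C' → 'C'
    leaf 'X' → 'X'
  → '(B,A,C,X)'
→ '((W,T,(V,S),Z),(B,A,C,X))'
Final: ((W,T,(V,S),Z),(B,A,C,X));

Answer: ((W,T,(V,S),Z),(B,A,C,X));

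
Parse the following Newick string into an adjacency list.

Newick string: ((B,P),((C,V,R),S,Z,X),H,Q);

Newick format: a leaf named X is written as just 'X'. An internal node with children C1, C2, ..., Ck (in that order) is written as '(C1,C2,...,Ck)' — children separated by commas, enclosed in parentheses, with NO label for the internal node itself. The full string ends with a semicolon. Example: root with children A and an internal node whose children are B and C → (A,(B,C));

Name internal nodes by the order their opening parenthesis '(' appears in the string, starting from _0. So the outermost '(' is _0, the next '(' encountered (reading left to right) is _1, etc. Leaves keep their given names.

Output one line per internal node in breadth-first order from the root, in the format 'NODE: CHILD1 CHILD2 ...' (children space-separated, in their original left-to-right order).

Answer: _0: _1 _2 H Q
_1: B P
_2: _3 S Z X
_3: C V R

Derivation:
Input: ((B,P),((C,V,R),S,Z,X),H,Q);
Scanning left-to-right, naming '(' by encounter order:
  pos 0: '(' -> open internal node _0 (depth 1)
  pos 1: '(' -> open internal node _1 (depth 2)
  pos 5: ')' -> close internal node _1 (now at depth 1)
  pos 7: '(' -> open internal node _2 (depth 2)
  pos 8: '(' -> open internal node _3 (depth 3)
  pos 14: ')' -> close internal node _3 (now at depth 2)
  pos 21: ')' -> close internal node _2 (now at depth 1)
  pos 26: ')' -> close internal node _0 (now at depth 0)
Total internal nodes: 4
BFS adjacency from root:
  _0: _1 _2 H Q
  _1: B P
  _2: _3 S Z X
  _3: C V R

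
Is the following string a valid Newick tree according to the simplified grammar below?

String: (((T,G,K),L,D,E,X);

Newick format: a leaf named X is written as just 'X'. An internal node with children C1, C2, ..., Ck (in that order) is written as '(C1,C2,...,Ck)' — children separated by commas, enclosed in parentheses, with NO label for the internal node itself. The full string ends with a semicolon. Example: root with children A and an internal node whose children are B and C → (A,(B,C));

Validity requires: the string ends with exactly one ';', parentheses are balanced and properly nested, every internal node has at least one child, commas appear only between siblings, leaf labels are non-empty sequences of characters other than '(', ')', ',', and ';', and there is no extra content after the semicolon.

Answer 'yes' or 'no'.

Answer: no

Derivation:
Input: (((T,G,K),L,D,E,X);
Paren balance: 3 '(' vs 2 ')' MISMATCH
Ends with single ';': True
Full parse: FAILS (expected , or ) at pos 18)
Valid: False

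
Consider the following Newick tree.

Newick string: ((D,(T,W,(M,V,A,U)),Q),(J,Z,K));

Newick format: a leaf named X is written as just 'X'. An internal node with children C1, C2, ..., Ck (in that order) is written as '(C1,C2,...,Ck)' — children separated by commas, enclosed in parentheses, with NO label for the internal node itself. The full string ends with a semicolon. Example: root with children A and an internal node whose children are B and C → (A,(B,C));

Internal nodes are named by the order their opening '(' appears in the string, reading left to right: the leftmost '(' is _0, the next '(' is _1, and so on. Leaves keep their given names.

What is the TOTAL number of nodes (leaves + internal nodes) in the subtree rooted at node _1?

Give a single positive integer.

Answer: 11

Derivation:
Newick: ((D,(T,W,(M,V,A,U)),Q),(J,Z,K));
Locate _1: it is the '(' at position 1 (the 2nd '(' reading left to right).
Query: subtree rooted at _1
_1: subtree_size = 1 + 10
  D: subtree_size = 1 + 0
  _2: subtree_size = 1 + 7
    T: subtree_size = 1 + 0
    W: subtree_size = 1 + 0
    _3: subtree_size = 1 + 4
      M: subtree_size = 1 + 0
      V: subtree_size = 1 + 0
      A: subtree_size = 1 + 0
      U: subtree_size = 1 + 0
  Q: subtree_size = 1 + 0
Total subtree size of _1: 11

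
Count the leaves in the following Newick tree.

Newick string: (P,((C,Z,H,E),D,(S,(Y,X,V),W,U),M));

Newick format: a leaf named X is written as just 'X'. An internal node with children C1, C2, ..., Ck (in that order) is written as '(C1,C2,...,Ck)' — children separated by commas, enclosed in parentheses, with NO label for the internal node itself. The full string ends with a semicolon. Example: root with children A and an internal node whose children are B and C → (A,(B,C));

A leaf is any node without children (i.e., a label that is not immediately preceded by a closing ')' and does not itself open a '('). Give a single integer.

Answer: 13

Derivation:
Newick: (P,((C,Z,H,E),D,(S,(Y,X,V),W,U),M));
Scan left-to-right; a leaf is any maximal label run not followed by '(':
  pos 1: leaf 'P' → count = 1
  pos 5: leaf 'C' → count = 2
  pos 7: leaf 'Z' → count = 3
  pos 9: leaf 'H' → count = 4
  pos 11: leaf 'E' → count = 5
  pos 14: leaf 'D' → count = 6
  pos 17: leaf 'S' → count = 7
  pos 20: leaf 'Y' → count = 8
  pos 22: leaf 'X' → count = 9
  pos 24: leaf 'V' → count = 10
  pos 27: leaf 'W' → count = 11
  pos 29: leaf 'U' → count = 12
  pos 32: leaf 'M' → count = 13
Total leaves: 13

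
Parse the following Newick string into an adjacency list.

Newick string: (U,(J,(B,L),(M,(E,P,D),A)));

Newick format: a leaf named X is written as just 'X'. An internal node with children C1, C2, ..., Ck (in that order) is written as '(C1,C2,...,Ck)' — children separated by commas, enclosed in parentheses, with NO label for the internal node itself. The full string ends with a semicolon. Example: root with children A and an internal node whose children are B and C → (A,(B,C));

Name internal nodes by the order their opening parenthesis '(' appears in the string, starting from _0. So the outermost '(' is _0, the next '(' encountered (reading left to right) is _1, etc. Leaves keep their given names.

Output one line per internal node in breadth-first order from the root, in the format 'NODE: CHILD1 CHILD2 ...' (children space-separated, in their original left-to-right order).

Answer: _0: U _1
_1: J _2 _3
_2: B L
_3: M _4 A
_4: E P D

Derivation:
Input: (U,(J,(B,L),(M,(E,P,D),A)));
Scanning left-to-right, naming '(' by encounter order:
  pos 0: '(' -> open internal node _0 (depth 1)
  pos 3: '(' -> open internal node _1 (depth 2)
  pos 6: '(' -> open internal node _2 (depth 3)
  pos 10: ')' -> close internal node _2 (now at depth 2)
  pos 12: '(' -> open internal node _3 (depth 3)
  pos 15: '(' -> open internal node _4 (depth 4)
  pos 21: ')' -> close internal node _4 (now at depth 3)
  pos 24: ')' -> close internal node _3 (now at depth 2)
  pos 25: ')' -> close internal node _1 (now at depth 1)
  pos 26: ')' -> close internal node _0 (now at depth 0)
Total internal nodes: 5
BFS adjacency from root:
  _0: U _1
  _1: J _2 _3
  _2: B L
  _3: M _4 A
  _4: E P D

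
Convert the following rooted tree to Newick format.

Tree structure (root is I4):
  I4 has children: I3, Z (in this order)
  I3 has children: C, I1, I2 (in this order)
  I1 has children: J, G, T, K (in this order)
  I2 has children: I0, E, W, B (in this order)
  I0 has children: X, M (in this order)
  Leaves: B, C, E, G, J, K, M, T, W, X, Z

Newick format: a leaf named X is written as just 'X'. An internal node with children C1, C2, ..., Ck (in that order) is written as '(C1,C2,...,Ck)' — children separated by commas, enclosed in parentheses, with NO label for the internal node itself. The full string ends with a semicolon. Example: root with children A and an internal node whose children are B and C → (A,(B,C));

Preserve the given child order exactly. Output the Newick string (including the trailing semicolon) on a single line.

internal I4 with children ['I3', 'Z']
  internal I3 with children ['C', 'I1', 'I2']
    leaf 'C' → 'C'
    internal I1 with children ['J', 'G', 'T', 'K']
      leaf 'J' → 'J'
      leaf 'G' → 'G'
      leaf 'T' → 'T'
      leaf 'K' → 'K'
    → '(J,G,T,K)'
    internal I2 with children ['I0', 'E', 'W', 'B']
      internal I0 with children ['X', 'M']
        leaf 'X' → 'X'
        leaf 'M' → 'M'
      → '(X,M)'
      leaf 'E' → 'E'
      leaf 'W' → 'W'
      leaf 'B' → 'B'
    → '((X,M),E,W,B)'
  → '(C,(J,G,T,K),((X,M),E,W,B))'
  leaf 'Z' → 'Z'
→ '((C,(J,G,T,K),((X,M),E,W,B)),Z)'
Final: ((C,(J,G,T,K),((X,M),E,W,B)),Z);

Answer: ((C,(J,G,T,K),((X,M),E,W,B)),Z);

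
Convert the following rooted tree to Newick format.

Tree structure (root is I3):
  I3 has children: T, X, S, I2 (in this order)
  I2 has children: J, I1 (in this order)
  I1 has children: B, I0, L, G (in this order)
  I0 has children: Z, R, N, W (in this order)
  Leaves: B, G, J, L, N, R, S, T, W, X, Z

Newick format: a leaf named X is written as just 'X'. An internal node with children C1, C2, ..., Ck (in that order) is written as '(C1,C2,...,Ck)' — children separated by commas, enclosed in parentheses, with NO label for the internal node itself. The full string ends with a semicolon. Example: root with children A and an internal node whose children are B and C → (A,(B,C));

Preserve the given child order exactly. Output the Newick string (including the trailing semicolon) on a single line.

internal I3 with children ['T', 'X', 'S', 'I2']
  leaf 'T' → 'T'
  leaf 'X' → 'X'
  leaf 'S' → 'S'
  internal I2 with children ['J', 'I1']
    leaf 'J' → 'J'
    internal I1 with children ['B', 'I0', 'L', 'G']
      leaf 'B' → 'B'
      internal I0 with children ['Z', 'R', 'N', 'W']
        leaf 'Z' → 'Z'
        leaf 'R' → 'R'
        leaf 'N' → 'N'
        leaf 'W' → 'W'
      → '(Z,R,N,W)'
      leaf 'L' → 'L'
      leaf 'G' → 'G'
    → '(B,(Z,R,N,W),L,G)'
  → '(J,(B,(Z,R,N,W),L,G))'
→ '(T,X,S,(J,(B,(Z,R,N,W),L,G)))'
Final: (T,X,S,(J,(B,(Z,R,N,W),L,G)));

Answer: (T,X,S,(J,(B,(Z,R,N,W),L,G)));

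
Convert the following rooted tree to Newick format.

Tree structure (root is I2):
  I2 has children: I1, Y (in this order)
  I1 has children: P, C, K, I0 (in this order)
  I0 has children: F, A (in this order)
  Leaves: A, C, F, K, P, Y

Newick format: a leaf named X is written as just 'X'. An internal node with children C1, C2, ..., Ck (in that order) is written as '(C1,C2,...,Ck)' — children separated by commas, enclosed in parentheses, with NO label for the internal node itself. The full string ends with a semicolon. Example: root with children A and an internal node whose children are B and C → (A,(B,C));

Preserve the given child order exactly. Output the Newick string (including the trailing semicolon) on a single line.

Answer: ((P,C,K,(F,A)),Y);

Derivation:
internal I2 with children ['I1', 'Y']
  internal I1 with children ['P', 'C', 'K', 'I0']
    leaf 'P' → 'P'
    leaf 'C' → 'C'
    leaf 'K' → 'K'
    internal I0 with children ['F', 'A']
      leaf 'F' → 'F'
      leaf 'A' → 'A'
    → '(F,A)'
  → '(P,C,K,(F,A))'
  leaf 'Y' → 'Y'
→ '((P,C,K,(F,A)),Y)'
Final: ((P,C,K,(F,A)),Y);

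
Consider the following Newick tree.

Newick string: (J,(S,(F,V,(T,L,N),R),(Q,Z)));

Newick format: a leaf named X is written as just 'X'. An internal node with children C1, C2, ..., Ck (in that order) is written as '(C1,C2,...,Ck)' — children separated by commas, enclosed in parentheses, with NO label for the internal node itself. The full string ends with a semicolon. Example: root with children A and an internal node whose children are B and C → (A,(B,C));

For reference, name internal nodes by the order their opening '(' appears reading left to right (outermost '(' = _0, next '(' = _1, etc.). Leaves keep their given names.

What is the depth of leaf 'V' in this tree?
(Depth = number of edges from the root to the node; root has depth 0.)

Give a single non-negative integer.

Answer: 3

Derivation:
Newick: (J,(S,(F,V,(T,L,N),R),(Q,Z)));
Naming internals by '(' encounter order: outermost '(' = _0, next = _1, ...
Query node: V
Path from root: _0 -> _1 -> _2 -> V
Depth of V: 3 (number of edges from root)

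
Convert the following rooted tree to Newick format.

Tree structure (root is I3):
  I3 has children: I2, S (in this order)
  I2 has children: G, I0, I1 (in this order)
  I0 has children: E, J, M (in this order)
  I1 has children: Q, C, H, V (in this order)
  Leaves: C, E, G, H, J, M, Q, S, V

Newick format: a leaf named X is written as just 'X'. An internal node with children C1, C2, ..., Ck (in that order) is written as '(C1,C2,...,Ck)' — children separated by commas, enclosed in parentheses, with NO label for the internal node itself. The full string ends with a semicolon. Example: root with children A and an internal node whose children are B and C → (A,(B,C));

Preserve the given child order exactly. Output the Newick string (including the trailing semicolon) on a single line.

internal I3 with children ['I2', 'S']
  internal I2 with children ['G', 'I0', 'I1']
    leaf 'G' → 'G'
    internal I0 with children ['E', 'J', 'M']
      leaf 'E' → 'E'
      leaf 'J' → 'J'
      leaf 'M' → 'M'
    → '(E,J,M)'
    internal I1 with children ['Q', 'C', 'H', 'V']
      leaf 'Q' → 'Q'
      leaf 'C' → 'C'
      leaf 'H' → 'H'
      leaf 'V' → 'V'
    → '(Q,C,H,V)'
  → '(G,(E,J,M),(Q,C,H,V))'
  leaf 'S' → 'S'
→ '((G,(E,J,M),(Q,C,H,V)),S)'
Final: ((G,(E,J,M),(Q,C,H,V)),S);

Answer: ((G,(E,J,M),(Q,C,H,V)),S);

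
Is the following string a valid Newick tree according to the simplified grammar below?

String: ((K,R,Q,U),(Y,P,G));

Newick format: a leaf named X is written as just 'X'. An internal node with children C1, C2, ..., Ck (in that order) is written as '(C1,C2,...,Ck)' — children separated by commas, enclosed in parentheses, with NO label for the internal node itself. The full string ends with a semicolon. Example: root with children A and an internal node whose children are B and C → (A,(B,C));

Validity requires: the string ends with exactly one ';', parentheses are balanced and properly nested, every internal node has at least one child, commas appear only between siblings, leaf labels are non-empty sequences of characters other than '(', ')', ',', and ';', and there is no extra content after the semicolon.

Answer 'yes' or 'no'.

Input: ((K,R,Q,U),(Y,P,G));
Paren balance: 3 '(' vs 3 ')' OK
Ends with single ';': True
Full parse: OK
Valid: True

Answer: yes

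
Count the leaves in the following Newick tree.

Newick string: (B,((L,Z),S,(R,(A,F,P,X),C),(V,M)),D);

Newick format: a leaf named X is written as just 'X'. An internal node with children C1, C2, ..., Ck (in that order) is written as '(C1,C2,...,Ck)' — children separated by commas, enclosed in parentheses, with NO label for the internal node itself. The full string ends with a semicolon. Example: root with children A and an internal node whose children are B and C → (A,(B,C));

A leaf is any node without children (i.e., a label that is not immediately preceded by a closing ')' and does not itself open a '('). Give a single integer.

Answer: 13

Derivation:
Newick: (B,((L,Z),S,(R,(A,F,P,X),C),(V,M)),D);
Scan left-to-right; a leaf is any maximal label run not followed by '(':
  pos 1: leaf 'B' → count = 1
  pos 5: leaf 'L' → count = 2
  pos 7: leaf 'Z' → count = 3
  pos 10: leaf 'S' → count = 4
  pos 13: leaf 'R' → count = 5
  pos 16: leaf 'A' → count = 6
  pos 18: leaf 'F' → count = 7
  pos 20: leaf 'P' → count = 8
  pos 22: leaf 'X' → count = 9
  pos 25: leaf 'C' → count = 10
  pos 29: leaf 'V' → count = 11
  pos 31: leaf 'M' → count = 12
  pos 35: leaf 'D' → count = 13
Total leaves: 13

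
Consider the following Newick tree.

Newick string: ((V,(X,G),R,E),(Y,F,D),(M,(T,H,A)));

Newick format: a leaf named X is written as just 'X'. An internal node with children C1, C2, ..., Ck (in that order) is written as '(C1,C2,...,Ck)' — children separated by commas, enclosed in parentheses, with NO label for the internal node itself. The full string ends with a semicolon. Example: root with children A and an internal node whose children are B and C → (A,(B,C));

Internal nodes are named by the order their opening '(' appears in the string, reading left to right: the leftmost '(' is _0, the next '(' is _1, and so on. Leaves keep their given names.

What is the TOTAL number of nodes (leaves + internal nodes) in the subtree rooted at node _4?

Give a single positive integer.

Newick: ((V,(X,G),R,E),(Y,F,D),(M,(T,H,A)));
Locate _4: it is the '(' at position 23 (the 5th '(' reading left to right).
Query: subtree rooted at _4
_4: subtree_size = 1 + 5
  M: subtree_size = 1 + 0
  _5: subtree_size = 1 + 3
    T: subtree_size = 1 + 0
    H: subtree_size = 1 + 0
    A: subtree_size = 1 + 0
Total subtree size of _4: 6

Answer: 6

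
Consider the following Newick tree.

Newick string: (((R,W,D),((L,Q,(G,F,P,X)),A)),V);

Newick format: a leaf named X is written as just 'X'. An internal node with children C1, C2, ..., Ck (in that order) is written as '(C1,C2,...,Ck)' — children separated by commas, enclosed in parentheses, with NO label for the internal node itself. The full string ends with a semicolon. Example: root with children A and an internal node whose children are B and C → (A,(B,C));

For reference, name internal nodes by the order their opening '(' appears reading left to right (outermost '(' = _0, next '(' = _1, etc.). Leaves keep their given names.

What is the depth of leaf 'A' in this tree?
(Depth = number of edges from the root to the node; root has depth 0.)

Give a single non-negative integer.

Newick: (((R,W,D),((L,Q,(G,F,P,X)),A)),V);
Naming internals by '(' encounter order: outermost '(' = _0, next = _1, ...
Query node: A
Path from root: _0 -> _1 -> _3 -> A
Depth of A: 3 (number of edges from root)

Answer: 3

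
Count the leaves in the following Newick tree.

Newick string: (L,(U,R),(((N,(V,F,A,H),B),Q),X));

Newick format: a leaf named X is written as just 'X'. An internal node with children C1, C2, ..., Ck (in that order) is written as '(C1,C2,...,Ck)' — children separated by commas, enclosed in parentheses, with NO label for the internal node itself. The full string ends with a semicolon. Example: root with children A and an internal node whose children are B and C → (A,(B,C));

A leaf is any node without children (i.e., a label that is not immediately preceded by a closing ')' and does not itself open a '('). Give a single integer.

Answer: 11

Derivation:
Newick: (L,(U,R),(((N,(V,F,A,H),B),Q),X));
Scan left-to-right; a leaf is any maximal label run not followed by '(':
  pos 1: leaf 'L' → count = 1
  pos 4: leaf 'U' → count = 2
  pos 6: leaf 'R' → count = 3
  pos 12: leaf 'N' → count = 4
  pos 15: leaf 'V' → count = 5
  pos 17: leaf 'F' → count = 6
  pos 19: leaf 'A' → count = 7
  pos 21: leaf 'H' → count = 8
  pos 24: leaf 'B' → count = 9
  pos 27: leaf 'Q' → count = 10
  pos 30: leaf 'X' → count = 11
Total leaves: 11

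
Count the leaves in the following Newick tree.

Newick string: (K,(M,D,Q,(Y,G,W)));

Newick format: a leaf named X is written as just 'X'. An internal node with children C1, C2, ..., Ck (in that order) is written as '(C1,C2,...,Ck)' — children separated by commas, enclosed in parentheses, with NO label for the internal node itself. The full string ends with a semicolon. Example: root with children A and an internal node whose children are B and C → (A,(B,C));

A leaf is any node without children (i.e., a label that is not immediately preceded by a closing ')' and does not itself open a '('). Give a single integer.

Newick: (K,(M,D,Q,(Y,G,W)));
Scan left-to-right; a leaf is any maximal label run not followed by '(':
  pos 1: leaf 'K' → count = 1
  pos 4: leaf 'M' → count = 2
  pos 6: leaf 'D' → count = 3
  pos 8: leaf 'Q' → count = 4
  pos 11: leaf 'Y' → count = 5
  pos 13: leaf 'G' → count = 6
  pos 15: leaf 'W' → count = 7
Total leaves: 7

Answer: 7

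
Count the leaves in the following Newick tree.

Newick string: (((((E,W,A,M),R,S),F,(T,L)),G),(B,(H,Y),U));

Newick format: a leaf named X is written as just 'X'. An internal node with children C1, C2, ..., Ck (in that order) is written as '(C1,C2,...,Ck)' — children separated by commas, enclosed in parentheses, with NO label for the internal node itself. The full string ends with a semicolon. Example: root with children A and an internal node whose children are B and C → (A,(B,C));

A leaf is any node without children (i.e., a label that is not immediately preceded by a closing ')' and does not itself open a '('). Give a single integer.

Newick: (((((E,W,A,M),R,S),F,(T,L)),G),(B,(H,Y),U));
Scan left-to-right; a leaf is any maximal label run not followed by '(':
  pos 5: leaf 'E' → count = 1
  pos 7: leaf 'W' → count = 2
  pos 9: leaf 'A' → count = 3
  pos 11: leaf 'M' → count = 4
  pos 14: leaf 'R' → count = 5
  pos 16: leaf 'S' → count = 6
  pos 19: leaf 'F' → count = 7
  pos 22: leaf 'T' → count = 8
  pos 24: leaf 'L' → count = 9
  pos 28: leaf 'G' → count = 10
  pos 32: leaf 'B' → count = 11
  pos 35: leaf 'H' → count = 12
  pos 37: leaf 'Y' → count = 13
  pos 40: leaf 'U' → count = 14
Total leaves: 14

Answer: 14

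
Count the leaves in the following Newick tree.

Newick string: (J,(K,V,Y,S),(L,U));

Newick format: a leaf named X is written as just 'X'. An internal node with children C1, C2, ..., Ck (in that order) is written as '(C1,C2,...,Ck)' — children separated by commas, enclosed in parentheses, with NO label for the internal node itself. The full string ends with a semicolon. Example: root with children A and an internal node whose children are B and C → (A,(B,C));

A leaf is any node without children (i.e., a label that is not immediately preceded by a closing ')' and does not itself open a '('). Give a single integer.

Answer: 7

Derivation:
Newick: (J,(K,V,Y,S),(L,U));
Scan left-to-right; a leaf is any maximal label run not followed by '(':
  pos 1: leaf 'J' → count = 1
  pos 4: leaf 'K' → count = 2
  pos 6: leaf 'V' → count = 3
  pos 8: leaf 'Y' → count = 4
  pos 10: leaf 'S' → count = 5
  pos 14: leaf 'L' → count = 6
  pos 16: leaf 'U' → count = 7
Total leaves: 7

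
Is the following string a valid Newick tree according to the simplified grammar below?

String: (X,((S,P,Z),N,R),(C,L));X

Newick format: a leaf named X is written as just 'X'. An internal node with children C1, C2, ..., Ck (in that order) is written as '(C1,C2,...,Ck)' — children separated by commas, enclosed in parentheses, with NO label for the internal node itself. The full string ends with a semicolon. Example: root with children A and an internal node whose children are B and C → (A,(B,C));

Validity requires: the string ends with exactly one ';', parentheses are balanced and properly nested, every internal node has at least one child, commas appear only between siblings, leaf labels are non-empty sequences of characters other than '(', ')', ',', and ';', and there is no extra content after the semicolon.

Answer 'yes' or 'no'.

Answer: no

Derivation:
Input: (X,((S,P,Z),N,R),(C,L));X
Paren balance: 4 '(' vs 4 ')' OK
Ends with single ';': False
Full parse: FAILS (must end with ;)
Valid: False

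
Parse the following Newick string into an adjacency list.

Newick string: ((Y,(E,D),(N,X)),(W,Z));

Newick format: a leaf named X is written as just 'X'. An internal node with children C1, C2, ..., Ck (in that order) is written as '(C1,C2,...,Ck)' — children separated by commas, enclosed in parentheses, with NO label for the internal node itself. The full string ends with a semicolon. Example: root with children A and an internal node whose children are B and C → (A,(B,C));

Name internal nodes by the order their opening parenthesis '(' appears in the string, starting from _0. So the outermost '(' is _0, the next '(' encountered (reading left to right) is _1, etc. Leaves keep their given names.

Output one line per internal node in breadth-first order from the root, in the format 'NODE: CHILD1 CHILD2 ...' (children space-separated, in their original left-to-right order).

Input: ((Y,(E,D),(N,X)),(W,Z));
Scanning left-to-right, naming '(' by encounter order:
  pos 0: '(' -> open internal node _0 (depth 1)
  pos 1: '(' -> open internal node _1 (depth 2)
  pos 4: '(' -> open internal node _2 (depth 3)
  pos 8: ')' -> close internal node _2 (now at depth 2)
  pos 10: '(' -> open internal node _3 (depth 3)
  pos 14: ')' -> close internal node _3 (now at depth 2)
  pos 15: ')' -> close internal node _1 (now at depth 1)
  pos 17: '(' -> open internal node _4 (depth 2)
  pos 21: ')' -> close internal node _4 (now at depth 1)
  pos 22: ')' -> close internal node _0 (now at depth 0)
Total internal nodes: 5
BFS adjacency from root:
  _0: _1 _4
  _1: Y _2 _3
  _4: W Z
  _2: E D
  _3: N X

Answer: _0: _1 _4
_1: Y _2 _3
_4: W Z
_2: E D
_3: N X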